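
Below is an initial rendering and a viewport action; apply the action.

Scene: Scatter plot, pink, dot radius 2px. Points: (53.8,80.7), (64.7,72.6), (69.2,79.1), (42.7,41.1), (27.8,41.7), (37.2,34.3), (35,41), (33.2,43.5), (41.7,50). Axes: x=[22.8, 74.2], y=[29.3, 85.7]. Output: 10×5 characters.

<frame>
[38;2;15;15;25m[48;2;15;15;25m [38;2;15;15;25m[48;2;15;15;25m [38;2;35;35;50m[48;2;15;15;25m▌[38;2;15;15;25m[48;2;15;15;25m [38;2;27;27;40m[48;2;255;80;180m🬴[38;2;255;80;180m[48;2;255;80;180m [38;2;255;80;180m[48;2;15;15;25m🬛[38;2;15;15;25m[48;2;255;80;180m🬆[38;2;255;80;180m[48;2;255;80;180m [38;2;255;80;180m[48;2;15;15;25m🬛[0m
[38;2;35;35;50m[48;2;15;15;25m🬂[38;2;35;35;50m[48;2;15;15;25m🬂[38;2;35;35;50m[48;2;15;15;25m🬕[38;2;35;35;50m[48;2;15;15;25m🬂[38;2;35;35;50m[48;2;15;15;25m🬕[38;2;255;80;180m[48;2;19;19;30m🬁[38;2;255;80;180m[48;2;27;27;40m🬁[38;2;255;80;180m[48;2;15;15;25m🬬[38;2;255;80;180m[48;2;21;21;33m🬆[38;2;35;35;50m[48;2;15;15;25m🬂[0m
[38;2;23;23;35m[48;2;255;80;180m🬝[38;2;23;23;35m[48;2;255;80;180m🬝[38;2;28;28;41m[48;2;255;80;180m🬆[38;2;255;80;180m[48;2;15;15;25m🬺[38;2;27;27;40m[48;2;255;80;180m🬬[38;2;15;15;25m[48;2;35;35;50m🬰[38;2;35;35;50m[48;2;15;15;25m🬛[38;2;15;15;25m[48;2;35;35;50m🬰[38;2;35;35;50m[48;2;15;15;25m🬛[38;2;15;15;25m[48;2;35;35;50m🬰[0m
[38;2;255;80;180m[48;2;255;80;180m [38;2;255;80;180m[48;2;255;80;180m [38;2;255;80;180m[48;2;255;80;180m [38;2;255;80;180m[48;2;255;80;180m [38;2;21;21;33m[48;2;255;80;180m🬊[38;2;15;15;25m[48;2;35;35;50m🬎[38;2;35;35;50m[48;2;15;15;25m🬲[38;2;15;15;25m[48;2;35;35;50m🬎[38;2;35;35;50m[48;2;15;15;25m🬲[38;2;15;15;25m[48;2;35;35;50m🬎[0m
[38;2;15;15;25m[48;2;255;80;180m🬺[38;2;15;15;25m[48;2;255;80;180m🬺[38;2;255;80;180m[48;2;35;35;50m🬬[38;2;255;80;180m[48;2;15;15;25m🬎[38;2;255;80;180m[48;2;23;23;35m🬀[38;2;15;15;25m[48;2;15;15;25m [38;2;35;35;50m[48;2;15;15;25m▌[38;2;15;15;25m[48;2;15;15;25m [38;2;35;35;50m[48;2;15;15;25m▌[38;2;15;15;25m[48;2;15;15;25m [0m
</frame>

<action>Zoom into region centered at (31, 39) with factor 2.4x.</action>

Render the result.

<frame>
[38;2;15;15;25m[48;2;15;15;25m [38;2;15;15;25m[48;2;15;15;25m [38;2;35;35;50m[48;2;15;15;25m▌[38;2;15;15;25m[48;2;15;15;25m [38;2;35;35;50m[48;2;15;15;25m▌[38;2;15;15;25m[48;2;255;80;180m🬝[38;2;35;35;50m[48;2;15;15;25m▌[38;2;15;15;25m[48;2;15;15;25m [38;2;255;80;180m[48;2;28;28;41m🬊[38;2;255;80;180m[48;2;15;15;25m🬝[0m
[38;2;35;35;50m[48;2;15;15;25m🬂[38;2;35;35;50m[48;2;15;15;25m🬂[38;2;35;35;50m[48;2;255;80;180m🬆[38;2;255;80;180m[48;2;35;35;50m🬺[38;2;255;80;180m[48;2;30;30;43m🬖[38;2;255;80;180m[48;2;255;80;180m [38;2;255;80;180m[48;2;255;80;180m [38;2;255;80;180m[48;2;28;28;41m🬱[38;2;31;31;45m[48;2;255;80;180m🬝[38;2;35;35;50m[48;2;255;80;180m🬀[0m
[38;2;15;15;25m[48;2;35;35;50m🬰[38;2;15;15;25m[48;2;35;35;50m🬰[38;2;255;80;180m[48;2;31;31;45m🬁[38;2;255;80;180m[48;2;21;21;33m🬆[38;2;35;35;50m[48;2;15;15;25m🬛[38;2;23;23;35m[48;2;255;80;180m🬺[38;2;255;80;180m[48;2;28;28;41m🬊[38;2;255;80;180m[48;2;25;25;37m🬶[38;2;27;27;40m[48;2;255;80;180m🬬[38;2;255;80;180m[48;2;21;21;33m🬊[0m
[38;2;15;15;25m[48;2;35;35;50m🬎[38;2;15;15;25m[48;2;35;35;50m🬎[38;2;35;35;50m[48;2;15;15;25m🬲[38;2;15;15;25m[48;2;35;35;50m🬎[38;2;35;35;50m[48;2;15;15;25m🬲[38;2;15;15;25m[48;2;35;35;50m🬎[38;2;255;80;180m[48;2;31;31;45m🬁[38;2;255;80;180m[48;2;35;35;50m🬬[38;2;255;80;180m[48;2;28;28;41m🬆[38;2;15;15;25m[48;2;35;35;50m🬎[0m
[38;2;15;15;25m[48;2;15;15;25m [38;2;15;15;25m[48;2;15;15;25m [38;2;35;35;50m[48;2;15;15;25m▌[38;2;15;15;25m[48;2;15;15;25m [38;2;35;35;50m[48;2;15;15;25m▌[38;2;15;15;25m[48;2;15;15;25m [38;2;35;35;50m[48;2;15;15;25m▌[38;2;15;15;25m[48;2;15;15;25m [38;2;35;35;50m[48;2;15;15;25m▌[38;2;15;15;25m[48;2;15;15;25m [0m
</frame>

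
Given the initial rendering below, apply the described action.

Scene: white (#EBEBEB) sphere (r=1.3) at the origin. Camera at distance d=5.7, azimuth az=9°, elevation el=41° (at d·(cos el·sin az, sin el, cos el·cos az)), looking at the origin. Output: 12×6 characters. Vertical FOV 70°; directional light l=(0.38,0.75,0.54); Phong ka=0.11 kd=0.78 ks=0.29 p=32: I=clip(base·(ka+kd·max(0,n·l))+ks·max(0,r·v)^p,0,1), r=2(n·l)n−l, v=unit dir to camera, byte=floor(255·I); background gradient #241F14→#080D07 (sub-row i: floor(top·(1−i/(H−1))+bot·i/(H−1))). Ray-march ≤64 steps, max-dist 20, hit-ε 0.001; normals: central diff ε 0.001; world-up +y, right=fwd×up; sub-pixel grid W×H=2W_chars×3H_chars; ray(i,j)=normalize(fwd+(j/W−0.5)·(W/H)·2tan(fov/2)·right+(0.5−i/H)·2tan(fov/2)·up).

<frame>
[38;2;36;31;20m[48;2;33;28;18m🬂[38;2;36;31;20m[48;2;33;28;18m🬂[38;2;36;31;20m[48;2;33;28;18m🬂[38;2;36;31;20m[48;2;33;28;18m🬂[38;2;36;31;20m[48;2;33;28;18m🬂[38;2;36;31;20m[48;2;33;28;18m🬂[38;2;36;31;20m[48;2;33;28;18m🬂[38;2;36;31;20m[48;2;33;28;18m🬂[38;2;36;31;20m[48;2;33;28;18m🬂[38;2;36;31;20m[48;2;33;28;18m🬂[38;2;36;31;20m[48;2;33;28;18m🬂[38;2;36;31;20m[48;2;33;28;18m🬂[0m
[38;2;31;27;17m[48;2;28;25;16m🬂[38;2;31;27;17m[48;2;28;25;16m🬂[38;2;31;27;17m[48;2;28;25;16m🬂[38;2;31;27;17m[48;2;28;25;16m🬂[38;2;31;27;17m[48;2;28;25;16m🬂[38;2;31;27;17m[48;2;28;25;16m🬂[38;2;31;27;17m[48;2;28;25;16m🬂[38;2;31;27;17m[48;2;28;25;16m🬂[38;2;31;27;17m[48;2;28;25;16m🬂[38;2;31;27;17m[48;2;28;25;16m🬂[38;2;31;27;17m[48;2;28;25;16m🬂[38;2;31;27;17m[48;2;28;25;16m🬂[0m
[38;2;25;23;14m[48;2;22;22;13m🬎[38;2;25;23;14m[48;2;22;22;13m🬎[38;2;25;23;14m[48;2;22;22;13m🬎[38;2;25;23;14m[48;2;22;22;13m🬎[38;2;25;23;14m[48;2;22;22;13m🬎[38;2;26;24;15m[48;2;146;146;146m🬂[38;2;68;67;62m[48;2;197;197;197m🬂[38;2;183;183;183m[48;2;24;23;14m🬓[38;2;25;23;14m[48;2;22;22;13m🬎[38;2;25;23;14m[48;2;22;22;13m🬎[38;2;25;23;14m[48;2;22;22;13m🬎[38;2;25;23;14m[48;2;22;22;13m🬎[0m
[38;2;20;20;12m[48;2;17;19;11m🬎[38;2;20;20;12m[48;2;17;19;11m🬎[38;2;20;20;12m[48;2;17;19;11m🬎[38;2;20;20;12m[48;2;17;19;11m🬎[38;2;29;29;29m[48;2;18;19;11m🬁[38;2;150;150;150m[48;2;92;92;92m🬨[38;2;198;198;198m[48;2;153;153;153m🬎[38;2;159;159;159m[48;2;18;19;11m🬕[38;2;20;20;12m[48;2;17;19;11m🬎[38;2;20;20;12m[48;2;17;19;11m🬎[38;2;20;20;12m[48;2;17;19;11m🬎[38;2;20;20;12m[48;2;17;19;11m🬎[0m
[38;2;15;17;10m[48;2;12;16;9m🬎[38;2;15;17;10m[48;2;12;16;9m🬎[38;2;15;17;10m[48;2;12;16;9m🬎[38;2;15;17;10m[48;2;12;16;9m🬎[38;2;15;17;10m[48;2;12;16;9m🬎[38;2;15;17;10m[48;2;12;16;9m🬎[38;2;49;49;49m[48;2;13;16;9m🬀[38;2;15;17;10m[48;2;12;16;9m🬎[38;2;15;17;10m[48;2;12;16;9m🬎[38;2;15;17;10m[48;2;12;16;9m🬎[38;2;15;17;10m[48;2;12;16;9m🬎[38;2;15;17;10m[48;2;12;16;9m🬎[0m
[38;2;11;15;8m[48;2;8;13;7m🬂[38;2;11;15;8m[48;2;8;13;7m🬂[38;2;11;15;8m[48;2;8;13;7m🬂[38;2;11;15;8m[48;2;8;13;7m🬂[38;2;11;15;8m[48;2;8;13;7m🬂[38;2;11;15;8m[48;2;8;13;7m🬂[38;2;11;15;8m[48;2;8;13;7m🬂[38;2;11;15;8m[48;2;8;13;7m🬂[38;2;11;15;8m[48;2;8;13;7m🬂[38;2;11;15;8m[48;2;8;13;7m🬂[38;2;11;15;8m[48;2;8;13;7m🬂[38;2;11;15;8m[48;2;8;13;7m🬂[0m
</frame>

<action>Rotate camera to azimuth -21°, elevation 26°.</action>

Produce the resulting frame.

<frame>
[38;2;36;31;20m[48;2;33;28;18m🬂[38;2;36;31;20m[48;2;33;28;18m🬂[38;2;36;31;20m[48;2;33;28;18m🬂[38;2;36;31;20m[48;2;33;28;18m🬂[38;2;36;31;20m[48;2;33;28;18m🬂[38;2;36;31;20m[48;2;33;28;18m🬂[38;2;36;31;20m[48;2;33;28;18m🬂[38;2;36;31;20m[48;2;33;28;18m🬂[38;2;36;31;20m[48;2;33;28;18m🬂[38;2;36;31;20m[48;2;33;28;18m🬂[38;2;36;31;20m[48;2;33;28;18m🬂[38;2;36;31;20m[48;2;33;28;18m🬂[0m
[38;2;31;27;17m[48;2;28;25;16m🬂[38;2;31;27;17m[48;2;28;25;16m🬂[38;2;31;27;17m[48;2;28;25;16m🬂[38;2;31;27;17m[48;2;28;25;16m🬂[38;2;31;27;17m[48;2;28;25;16m🬂[38;2;31;27;17m[48;2;28;25;16m🬂[38;2;31;27;17m[48;2;28;25;16m🬂[38;2;31;27;17m[48;2;28;25;16m🬂[38;2;31;27;17m[48;2;28;25;16m🬂[38;2;31;27;17m[48;2;28;25;16m🬂[38;2;31;27;17m[48;2;28;25;16m🬂[38;2;31;27;17m[48;2;28;25;16m🬂[0m
[38;2;25;23;14m[48;2;22;22;13m🬎[38;2;25;23;14m[48;2;22;22;13m🬎[38;2;25;23;14m[48;2;22;22;13m🬎[38;2;25;23;14m[48;2;22;22;13m🬎[38;2;25;23;14m[48;2;22;22;13m🬎[38;2;26;24;15m[48;2;113;113;113m🬂[38;2;26;24;15m[48;2;190;190;190m🬁[38;2;204;204;204m[48;2;24;23;14m🬓[38;2;25;23;14m[48;2;22;22;13m🬎[38;2;25;23;14m[48;2;22;22;13m🬎[38;2;25;23;14m[48;2;22;22;13m🬎[38;2;25;23;14m[48;2;22;22;13m🬎[0m
[38;2;20;20;12m[48;2;17;19;11m🬎[38;2;20;20;12m[48;2;17;19;11m🬎[38;2;20;20;12m[48;2;17;19;11m🬎[38;2;20;20;12m[48;2;17;19;11m🬎[38;2;25;25;25m[48;2;18;19;11m🬁[38;2;90;90;90m[48;2;33;33;33m🬊[38;2;151;151;151m[48;2;95;95;95m🬊[38;2;163;163;163m[48;2;43;44;38m🬆[38;2;20;20;12m[48;2;17;19;11m🬎[38;2;20;20;12m[48;2;17;19;11m🬎[38;2;20;20;12m[48;2;17;19;11m🬎[38;2;20;20;12m[48;2;17;19;11m🬎[0m
[38;2;15;17;10m[48;2;12;16;9m🬎[38;2;15;17;10m[48;2;12;16;9m🬎[38;2;15;17;10m[48;2;12;16;9m🬎[38;2;15;17;10m[48;2;12;16;9m🬎[38;2;15;17;10m[48;2;12;16;9m🬎[38;2;15;17;10m[48;2;12;16;9m🬎[38;2;25;25;25m[48;2;13;16;9m🬀[38;2;15;17;10m[48;2;12;16;9m🬎[38;2;15;17;10m[48;2;12;16;9m🬎[38;2;15;17;10m[48;2;12;16;9m🬎[38;2;15;17;10m[48;2;12;16;9m🬎[38;2;15;17;10m[48;2;12;16;9m🬎[0m
[38;2;11;15;8m[48;2;8;13;7m🬂[38;2;11;15;8m[48;2;8;13;7m🬂[38;2;11;15;8m[48;2;8;13;7m🬂[38;2;11;15;8m[48;2;8;13;7m🬂[38;2;11;15;8m[48;2;8;13;7m🬂[38;2;11;15;8m[48;2;8;13;7m🬂[38;2;11;15;8m[48;2;8;13;7m🬂[38;2;11;15;8m[48;2;8;13;7m🬂[38;2;11;15;8m[48;2;8;13;7m🬂[38;2;11;15;8m[48;2;8;13;7m🬂[38;2;11;15;8m[48;2;8;13;7m🬂[38;2;11;15;8m[48;2;8;13;7m🬂[0m
</frame>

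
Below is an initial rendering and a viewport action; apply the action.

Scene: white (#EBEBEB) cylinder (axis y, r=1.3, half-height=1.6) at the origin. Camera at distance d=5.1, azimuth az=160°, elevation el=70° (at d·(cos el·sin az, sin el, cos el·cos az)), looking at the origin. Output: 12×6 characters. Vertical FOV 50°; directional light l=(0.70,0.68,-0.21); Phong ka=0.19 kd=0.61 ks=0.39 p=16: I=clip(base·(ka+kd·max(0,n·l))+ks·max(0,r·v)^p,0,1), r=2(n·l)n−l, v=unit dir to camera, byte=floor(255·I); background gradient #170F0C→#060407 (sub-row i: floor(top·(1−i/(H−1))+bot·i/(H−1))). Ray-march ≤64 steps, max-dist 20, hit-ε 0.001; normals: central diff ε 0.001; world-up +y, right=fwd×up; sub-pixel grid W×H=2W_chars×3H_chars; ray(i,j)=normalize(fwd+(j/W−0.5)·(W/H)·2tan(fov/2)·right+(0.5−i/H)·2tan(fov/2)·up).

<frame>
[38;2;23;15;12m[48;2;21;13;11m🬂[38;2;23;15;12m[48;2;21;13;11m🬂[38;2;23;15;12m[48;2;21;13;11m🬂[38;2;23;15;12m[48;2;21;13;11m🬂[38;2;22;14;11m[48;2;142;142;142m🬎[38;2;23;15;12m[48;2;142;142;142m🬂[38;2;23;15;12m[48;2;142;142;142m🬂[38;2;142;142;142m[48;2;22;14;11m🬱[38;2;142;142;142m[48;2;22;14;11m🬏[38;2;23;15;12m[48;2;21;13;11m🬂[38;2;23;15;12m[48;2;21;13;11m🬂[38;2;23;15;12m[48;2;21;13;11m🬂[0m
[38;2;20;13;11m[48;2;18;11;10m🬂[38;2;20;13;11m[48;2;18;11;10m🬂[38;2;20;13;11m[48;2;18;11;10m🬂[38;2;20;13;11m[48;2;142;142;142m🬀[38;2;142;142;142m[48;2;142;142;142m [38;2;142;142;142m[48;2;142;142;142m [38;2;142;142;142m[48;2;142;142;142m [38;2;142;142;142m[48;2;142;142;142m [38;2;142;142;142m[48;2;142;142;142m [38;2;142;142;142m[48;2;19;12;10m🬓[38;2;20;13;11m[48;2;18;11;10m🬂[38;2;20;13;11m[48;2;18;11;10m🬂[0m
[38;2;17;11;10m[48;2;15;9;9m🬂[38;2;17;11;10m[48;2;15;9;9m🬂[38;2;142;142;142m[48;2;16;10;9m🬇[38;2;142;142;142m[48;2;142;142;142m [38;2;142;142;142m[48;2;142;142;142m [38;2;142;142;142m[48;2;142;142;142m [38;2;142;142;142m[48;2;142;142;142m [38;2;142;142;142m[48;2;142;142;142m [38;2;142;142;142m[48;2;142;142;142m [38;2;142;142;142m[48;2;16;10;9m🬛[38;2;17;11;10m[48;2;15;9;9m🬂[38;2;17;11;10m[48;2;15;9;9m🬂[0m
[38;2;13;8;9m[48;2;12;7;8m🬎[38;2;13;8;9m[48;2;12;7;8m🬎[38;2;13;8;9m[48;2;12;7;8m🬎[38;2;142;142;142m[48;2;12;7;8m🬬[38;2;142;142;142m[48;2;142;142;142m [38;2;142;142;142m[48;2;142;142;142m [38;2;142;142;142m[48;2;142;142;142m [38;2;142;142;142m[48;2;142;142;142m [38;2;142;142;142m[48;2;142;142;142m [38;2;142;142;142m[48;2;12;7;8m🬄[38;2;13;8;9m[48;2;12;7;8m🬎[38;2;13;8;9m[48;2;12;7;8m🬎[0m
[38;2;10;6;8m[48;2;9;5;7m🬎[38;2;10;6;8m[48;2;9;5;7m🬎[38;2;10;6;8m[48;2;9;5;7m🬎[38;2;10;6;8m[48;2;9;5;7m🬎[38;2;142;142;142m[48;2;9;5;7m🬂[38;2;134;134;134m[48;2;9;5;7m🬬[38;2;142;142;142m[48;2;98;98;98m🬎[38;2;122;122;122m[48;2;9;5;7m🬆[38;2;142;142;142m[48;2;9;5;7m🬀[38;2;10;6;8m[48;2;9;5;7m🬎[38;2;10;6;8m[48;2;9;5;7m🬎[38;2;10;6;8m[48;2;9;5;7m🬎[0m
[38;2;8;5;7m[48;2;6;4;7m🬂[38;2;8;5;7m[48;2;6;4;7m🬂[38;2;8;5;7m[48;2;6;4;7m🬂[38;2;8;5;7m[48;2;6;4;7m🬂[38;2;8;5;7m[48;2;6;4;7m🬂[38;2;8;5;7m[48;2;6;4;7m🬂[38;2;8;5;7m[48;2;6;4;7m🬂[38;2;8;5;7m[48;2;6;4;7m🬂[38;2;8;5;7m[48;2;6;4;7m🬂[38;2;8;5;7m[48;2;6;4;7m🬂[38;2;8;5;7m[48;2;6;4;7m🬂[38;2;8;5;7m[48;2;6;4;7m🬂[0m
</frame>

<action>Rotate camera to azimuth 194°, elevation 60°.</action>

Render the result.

<frame>
[38;2;23;15;12m[48;2;21;13;11m🬂[38;2;23;15;12m[48;2;21;13;11m🬂[38;2;23;15;12m[48;2;21;13;11m🬂[38;2;23;15;12m[48;2;21;13;11m🬂[38;2;22;14;11m[48;2;142;142;142m🬎[38;2;23;15;12m[48;2;142;142;142m🬂[38;2;23;15;12m[48;2;142;142;142m🬂[38;2;142;142;142m[48;2;22;14;11m🬱[38;2;142;142;142m[48;2;22;14;11m🬏[38;2;23;15;12m[48;2;21;13;11m🬂[38;2;23;15;12m[48;2;21;13;11m🬂[38;2;23;15;12m[48;2;21;13;11m🬂[0m
[38;2;20;13;11m[48;2;18;11;10m🬂[38;2;20;13;11m[48;2;18;11;10m🬂[38;2;20;13;11m[48;2;18;11;10m🬂[38;2;20;13;11m[48;2;142;142;142m🬀[38;2;142;142;142m[48;2;142;142;142m [38;2;142;142;142m[48;2;142;142;142m [38;2;142;142;142m[48;2;142;142;142m [38;2;142;142;142m[48;2;142;142;142m [38;2;142;142;142m[48;2;142;142;142m [38;2;142;142;142m[48;2;19;12;10m🬓[38;2;20;13;11m[48;2;18;11;10m🬂[38;2;20;13;11m[48;2;18;11;10m🬂[0m
[38;2;17;11;10m[48;2;15;9;9m🬂[38;2;17;11;10m[48;2;15;9;9m🬂[38;2;17;11;10m[48;2;15;9;9m🬂[38;2;142;142;142m[48;2;142;142;142m [38;2;142;142;142m[48;2;142;142;142m [38;2;142;142;142m[48;2;142;142;142m [38;2;142;142;142m[48;2;142;142;142m [38;2;142;142;142m[48;2;142;142;142m [38;2;142;142;142m[48;2;142;142;142m [38;2;142;142;142m[48;2;16;10;9m▌[38;2;17;11;10m[48;2;15;9;9m🬂[38;2;17;11;10m[48;2;15;9;9m🬂[0m
[38;2;13;8;9m[48;2;12;7;8m🬎[38;2;13;8;9m[48;2;12;7;8m🬎[38;2;13;8;9m[48;2;12;7;8m🬎[38;2;132;132;132m[48;2;12;7;8m🬉[38;2;142;142;142m[48;2;99;99;99m🬎[38;2;142;142;142m[48;2;69;69;69m🬎[38;2;142;142;142m[48;2;44;44;44m🬝[38;2;142;142;142m[48;2;44;44;44m🬎[38;2;142;142;142m[48;2;33;31;32m🬆[38;2;13;8;9m[48;2;12;7;8m🬎[38;2;13;8;9m[48;2;12;7;8m🬎[38;2;13;8;9m[48;2;12;7;8m🬎[0m
[38;2;10;6;8m[48;2;9;5;7m🬎[38;2;10;6;8m[48;2;9;5;7m🬎[38;2;10;6;8m[48;2;9;5;7m🬎[38;2;10;6;8m[48;2;9;5;7m🬎[38;2;111;111;111m[48;2;9;5;7m🬨[38;2;65;65;65m[48;2;84;84;84m▐[38;2;49;49;49m[48;2;44;44;44m▌[38;2;44;44;44m[48;2;44;44;44m [38;2;44;44;44m[48;2;9;5;7m🬀[38;2;10;6;8m[48;2;9;5;7m🬎[38;2;10;6;8m[48;2;9;5;7m🬎[38;2;10;6;8m[48;2;9;5;7m🬎[0m
[38;2;8;5;7m[48;2;6;4;7m🬂[38;2;8;5;7m[48;2;6;4;7m🬂[38;2;8;5;7m[48;2;6;4;7m🬂[38;2;8;5;7m[48;2;6;4;7m🬂[38;2;8;5;7m[48;2;6;4;7m🬂[38;2;72;72;72m[48;2;6;4;7m🬁[38;2;46;46;46m[48;2;6;4;7m🬂[38;2;8;5;7m[48;2;6;4;7m🬂[38;2;8;5;7m[48;2;6;4;7m🬂[38;2;8;5;7m[48;2;6;4;7m🬂[38;2;8;5;7m[48;2;6;4;7m🬂[38;2;8;5;7m[48;2;6;4;7m🬂[0m
</frame>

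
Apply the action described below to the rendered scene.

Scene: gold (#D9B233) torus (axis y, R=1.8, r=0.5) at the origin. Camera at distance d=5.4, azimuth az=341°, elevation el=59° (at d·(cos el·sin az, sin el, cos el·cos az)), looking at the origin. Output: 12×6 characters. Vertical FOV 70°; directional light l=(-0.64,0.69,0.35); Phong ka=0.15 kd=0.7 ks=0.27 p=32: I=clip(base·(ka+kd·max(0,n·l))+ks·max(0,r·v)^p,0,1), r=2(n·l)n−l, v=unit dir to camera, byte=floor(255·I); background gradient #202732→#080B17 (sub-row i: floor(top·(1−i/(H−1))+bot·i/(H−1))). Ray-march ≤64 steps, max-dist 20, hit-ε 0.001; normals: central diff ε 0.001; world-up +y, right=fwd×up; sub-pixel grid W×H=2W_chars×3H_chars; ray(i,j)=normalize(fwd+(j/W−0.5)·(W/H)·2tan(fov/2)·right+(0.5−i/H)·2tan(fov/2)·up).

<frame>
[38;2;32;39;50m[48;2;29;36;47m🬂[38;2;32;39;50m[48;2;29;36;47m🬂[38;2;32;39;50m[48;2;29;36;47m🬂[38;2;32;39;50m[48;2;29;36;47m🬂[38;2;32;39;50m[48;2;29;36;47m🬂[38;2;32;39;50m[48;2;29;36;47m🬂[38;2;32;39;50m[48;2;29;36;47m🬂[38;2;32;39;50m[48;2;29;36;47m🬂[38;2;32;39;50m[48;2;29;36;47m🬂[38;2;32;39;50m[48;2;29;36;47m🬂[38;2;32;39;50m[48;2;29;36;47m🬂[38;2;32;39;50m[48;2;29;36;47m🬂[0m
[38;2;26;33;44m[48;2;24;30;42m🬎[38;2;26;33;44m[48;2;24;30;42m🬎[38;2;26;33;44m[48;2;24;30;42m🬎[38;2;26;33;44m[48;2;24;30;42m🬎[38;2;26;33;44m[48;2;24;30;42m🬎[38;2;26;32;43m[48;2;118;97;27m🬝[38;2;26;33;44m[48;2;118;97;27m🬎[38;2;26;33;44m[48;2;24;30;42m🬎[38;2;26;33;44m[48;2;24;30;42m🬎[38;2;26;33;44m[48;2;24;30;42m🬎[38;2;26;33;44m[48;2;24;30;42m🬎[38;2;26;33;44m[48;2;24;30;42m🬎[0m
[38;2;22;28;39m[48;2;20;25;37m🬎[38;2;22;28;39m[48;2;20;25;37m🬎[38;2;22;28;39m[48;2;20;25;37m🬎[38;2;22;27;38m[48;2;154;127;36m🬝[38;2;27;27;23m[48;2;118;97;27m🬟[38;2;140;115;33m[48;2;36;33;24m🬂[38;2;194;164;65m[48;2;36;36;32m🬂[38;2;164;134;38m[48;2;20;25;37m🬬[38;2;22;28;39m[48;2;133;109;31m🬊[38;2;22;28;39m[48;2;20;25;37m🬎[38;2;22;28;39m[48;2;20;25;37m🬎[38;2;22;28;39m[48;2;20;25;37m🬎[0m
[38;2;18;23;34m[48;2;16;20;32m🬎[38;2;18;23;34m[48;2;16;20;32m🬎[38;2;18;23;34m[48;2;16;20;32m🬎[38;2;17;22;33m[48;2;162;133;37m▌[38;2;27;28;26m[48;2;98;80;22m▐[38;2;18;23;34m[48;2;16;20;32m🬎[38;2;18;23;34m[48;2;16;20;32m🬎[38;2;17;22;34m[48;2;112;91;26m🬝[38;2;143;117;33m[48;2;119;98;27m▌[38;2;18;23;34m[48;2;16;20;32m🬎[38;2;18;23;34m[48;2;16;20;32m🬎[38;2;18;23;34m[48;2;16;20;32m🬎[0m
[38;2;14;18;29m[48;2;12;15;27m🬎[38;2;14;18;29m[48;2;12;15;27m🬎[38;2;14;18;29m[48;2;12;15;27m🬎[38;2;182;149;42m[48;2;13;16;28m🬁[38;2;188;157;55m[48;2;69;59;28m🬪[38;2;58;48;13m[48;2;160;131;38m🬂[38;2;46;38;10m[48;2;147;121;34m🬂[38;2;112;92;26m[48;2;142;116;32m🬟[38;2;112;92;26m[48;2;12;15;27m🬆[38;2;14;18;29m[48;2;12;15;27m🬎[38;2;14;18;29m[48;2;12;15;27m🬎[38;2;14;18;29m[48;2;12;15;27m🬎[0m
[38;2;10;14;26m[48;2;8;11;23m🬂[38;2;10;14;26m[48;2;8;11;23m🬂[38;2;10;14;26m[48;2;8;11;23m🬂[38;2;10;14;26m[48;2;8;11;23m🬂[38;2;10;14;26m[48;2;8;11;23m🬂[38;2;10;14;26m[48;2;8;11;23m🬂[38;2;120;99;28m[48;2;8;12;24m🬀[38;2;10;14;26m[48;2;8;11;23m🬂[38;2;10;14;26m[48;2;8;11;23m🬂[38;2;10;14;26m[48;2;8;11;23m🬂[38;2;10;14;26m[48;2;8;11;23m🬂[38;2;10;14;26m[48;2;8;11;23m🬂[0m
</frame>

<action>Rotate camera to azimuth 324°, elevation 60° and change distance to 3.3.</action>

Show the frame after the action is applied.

<frame>
[38;2;32;39;50m[48;2;29;36;47m🬂[38;2;32;39;50m[48;2;29;36;47m🬂[38;2;32;39;50m[48;2;29;36;47m🬂[38;2;32;39;50m[48;2;29;36;47m🬂[38;2;32;39;50m[48;2;29;36;47m🬂[38;2;32;39;50m[48;2;29;36;47m🬂[38;2;32;39;50m[48;2;29;36;47m🬂[38;2;32;39;50m[48;2;29;36;47m🬂[38;2;32;39;50m[48;2;29;36;47m🬂[38;2;32;39;50m[48;2;29;36;47m🬂[38;2;32;39;50m[48;2;29;36;47m🬂[38;2;32;39;50m[48;2;29;36;47m🬂[0m
[38;2;26;33;44m[48;2;24;30;42m🬎[38;2;26;33;44m[48;2;24;30;42m🬎[38;2;26;33;44m[48;2;24;30;42m🬎[38;2;26;33;44m[48;2;134;110;31m🬆[38;2;27;34;45m[48;2;135;110;31m🬀[38;2;141;115;32m[48;2;165;135;38m🬰[38;2;154;126;36m[48;2;197;164;59m🬰[38;2;113;92;26m[48;2;179;147;42m🬂[38;2;27;34;45m[48;2;154;126;35m🬂[38;2;138;113;32m[48;2;26;32;43m🬏[38;2;26;33;44m[48;2;24;30;42m🬎[38;2;26;33;44m[48;2;24;30;42m🬎[0m
[38;2;22;28;39m[48;2;20;25;37m🬎[38;2;22;27;38m[48;2;146;120;34m🬝[38;2;23;29;40m[48;2;128;105;30m🬀[38;2;113;92;26m[48;2;59;48;13m🬆[38;2;94;77;21m[48;2;26;27;30m🬂[38;2;65;53;15m[48;2;21;26;38m🬀[38;2;22;28;39m[48;2;20;25;37m🬎[38;2;128;105;30m[48;2;21;26;37m🬂[38;2;146;119;33m[48;2;20;25;37m🬬[38;2;155;127;36m[48;2;141;116;33m🬌[38;2;22;28;39m[48;2;120;99;28m🬊[38;2;22;28;39m[48;2;20;25;37m🬎[0m
[38;2;18;23;34m[48;2;16;20;32m🬎[38;2;17;22;33m[48;2;150;123;35m▌[38;2;123;100;28m[48;2;85;70;19m▌[38;2;34;28;7m[48;2;17;22;34m🬴[38;2;18;23;34m[48;2;16;20;32m🬎[38;2;18;23;34m[48;2;16;20;32m🬎[38;2;18;23;34m[48;2;16;20;32m🬎[38;2;18;23;34m[48;2;16;20;32m🬎[38;2;73;60;17m[48;2;20;22;28m🬁[38;2;128;104;29m[48;2;100;82;23m🬨[38;2;136;112;31m[48;2;127;104;29m🬲[38;2;18;23;34m[48;2;16;20;32m🬎[0m
[38;2;14;18;29m[48;2;12;15;27m🬎[38;2;13;17;28m[48;2;164;134;38m▌[38;2;102;84;24m[48;2;138;113;32m🬉[38;2;38;31;8m[48;2;82;67;19m🬊[38;2;14;18;29m[48;2;33;27;7m🬊[38;2;14;18;29m[48;2;12;15;27m🬎[38;2;14;18;29m[48;2;12;15;27m🬎[38;2;13;17;29m[48;2;32;26;7m🬝[38;2;33;29;16m[48;2;79;65;18m🬆[38;2;102;83;24m[48;2;125;103;29m🬄[38;2;136;111;31m[48;2;141;116;33m🬬[38;2;14;18;29m[48;2;12;15;27m🬎[0m
[38;2;10;14;26m[48;2;8;11;23m🬂[38;2;178;146;42m[48;2;8;12;24m🬁[38;2;149;122;35m[48;2;174;143;41m🬁[38;2;121;99;28m[48;2;164;135;42m🬊[38;2;71;58;16m[48;2;125;102;29m🬂[38;2;37;30;8m[48;2;107;87;24m🬂[38;2;35;28;8m[48;2;105;86;24m🬂[38;2;66;54;15m[48;2;118;97;27m🬂[38;2;112;92;26m[48;2;142;116;33m🬆[38;2;137;112;32m[48;2;149;122;34m🬂[38;2;138;114;32m[48;2;8;11;23m🬕[38;2;10;14;26m[48;2;8;11;23m🬂[0m
</frame>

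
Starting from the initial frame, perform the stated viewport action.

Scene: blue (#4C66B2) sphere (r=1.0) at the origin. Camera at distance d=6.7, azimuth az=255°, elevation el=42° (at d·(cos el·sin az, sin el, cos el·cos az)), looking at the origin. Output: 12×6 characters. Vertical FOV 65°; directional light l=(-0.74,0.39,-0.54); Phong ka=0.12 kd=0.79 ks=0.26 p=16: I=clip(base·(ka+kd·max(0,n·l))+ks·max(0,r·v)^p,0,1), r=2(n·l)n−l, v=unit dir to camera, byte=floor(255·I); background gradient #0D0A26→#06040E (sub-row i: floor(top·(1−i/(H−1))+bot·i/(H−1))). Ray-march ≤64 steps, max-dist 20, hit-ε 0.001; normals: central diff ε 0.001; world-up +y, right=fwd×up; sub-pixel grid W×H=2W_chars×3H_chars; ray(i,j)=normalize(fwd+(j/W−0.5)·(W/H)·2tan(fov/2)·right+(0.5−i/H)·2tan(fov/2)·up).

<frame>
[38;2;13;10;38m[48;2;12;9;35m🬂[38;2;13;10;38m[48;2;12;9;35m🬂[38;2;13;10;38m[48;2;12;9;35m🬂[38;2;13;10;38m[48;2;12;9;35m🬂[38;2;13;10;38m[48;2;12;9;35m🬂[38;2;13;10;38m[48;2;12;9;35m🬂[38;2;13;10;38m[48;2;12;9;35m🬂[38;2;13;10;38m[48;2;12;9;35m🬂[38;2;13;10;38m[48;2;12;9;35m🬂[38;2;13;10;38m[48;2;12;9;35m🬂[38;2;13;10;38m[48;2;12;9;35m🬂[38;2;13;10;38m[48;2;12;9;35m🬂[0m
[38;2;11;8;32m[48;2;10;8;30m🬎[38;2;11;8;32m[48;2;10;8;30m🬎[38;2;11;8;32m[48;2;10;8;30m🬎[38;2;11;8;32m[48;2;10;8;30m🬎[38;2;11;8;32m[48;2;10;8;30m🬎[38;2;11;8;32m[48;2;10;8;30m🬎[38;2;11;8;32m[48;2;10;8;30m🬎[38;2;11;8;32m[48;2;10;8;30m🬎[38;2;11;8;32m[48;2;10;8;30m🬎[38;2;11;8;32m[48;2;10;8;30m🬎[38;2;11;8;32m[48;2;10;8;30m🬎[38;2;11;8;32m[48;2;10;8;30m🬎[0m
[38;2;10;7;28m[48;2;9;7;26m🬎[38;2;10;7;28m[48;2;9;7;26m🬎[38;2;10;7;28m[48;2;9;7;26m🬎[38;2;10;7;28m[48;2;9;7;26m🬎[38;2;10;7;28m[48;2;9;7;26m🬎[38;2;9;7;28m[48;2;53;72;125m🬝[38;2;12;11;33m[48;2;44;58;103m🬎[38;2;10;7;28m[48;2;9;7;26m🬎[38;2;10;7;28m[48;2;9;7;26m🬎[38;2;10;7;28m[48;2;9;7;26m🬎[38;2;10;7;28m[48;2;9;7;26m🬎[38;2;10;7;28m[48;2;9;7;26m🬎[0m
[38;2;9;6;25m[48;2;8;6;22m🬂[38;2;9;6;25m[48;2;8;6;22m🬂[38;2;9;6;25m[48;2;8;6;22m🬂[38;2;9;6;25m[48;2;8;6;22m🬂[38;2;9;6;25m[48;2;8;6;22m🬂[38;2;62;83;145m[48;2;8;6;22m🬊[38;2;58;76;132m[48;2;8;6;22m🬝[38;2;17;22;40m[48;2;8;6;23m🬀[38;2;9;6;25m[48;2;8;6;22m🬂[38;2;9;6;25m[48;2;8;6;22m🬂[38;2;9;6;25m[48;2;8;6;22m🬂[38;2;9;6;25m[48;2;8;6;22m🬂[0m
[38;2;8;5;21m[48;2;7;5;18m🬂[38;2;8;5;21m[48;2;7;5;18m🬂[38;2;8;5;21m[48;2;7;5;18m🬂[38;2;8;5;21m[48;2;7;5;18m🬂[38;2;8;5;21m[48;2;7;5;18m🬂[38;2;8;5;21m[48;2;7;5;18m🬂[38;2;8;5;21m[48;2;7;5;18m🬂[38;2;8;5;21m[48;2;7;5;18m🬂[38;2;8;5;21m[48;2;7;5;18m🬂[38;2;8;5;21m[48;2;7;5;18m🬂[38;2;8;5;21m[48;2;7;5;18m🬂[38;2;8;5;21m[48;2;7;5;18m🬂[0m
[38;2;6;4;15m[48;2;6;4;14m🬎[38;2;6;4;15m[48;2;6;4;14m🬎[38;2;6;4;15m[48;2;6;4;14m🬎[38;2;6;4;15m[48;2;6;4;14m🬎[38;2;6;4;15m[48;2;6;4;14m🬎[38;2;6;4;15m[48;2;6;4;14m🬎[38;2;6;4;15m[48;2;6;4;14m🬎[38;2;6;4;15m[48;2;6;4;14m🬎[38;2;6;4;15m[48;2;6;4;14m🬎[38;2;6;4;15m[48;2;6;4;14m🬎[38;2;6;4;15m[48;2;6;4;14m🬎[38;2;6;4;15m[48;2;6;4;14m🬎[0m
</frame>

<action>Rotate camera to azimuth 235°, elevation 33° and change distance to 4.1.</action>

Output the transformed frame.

<frame>
[38;2;13;10;38m[48;2;12;9;35m🬂[38;2;13;10;38m[48;2;12;9;35m🬂[38;2;13;10;38m[48;2;12;9;35m🬂[38;2;13;10;38m[48;2;12;9;35m🬂[38;2;13;10;38m[48;2;12;9;35m🬂[38;2;13;10;38m[48;2;12;9;35m🬂[38;2;13;10;38m[48;2;12;9;35m🬂[38;2;13;10;38m[48;2;12;9;35m🬂[38;2;13;10;38m[48;2;12;9;35m🬂[38;2;13;10;38m[48;2;12;9;35m🬂[38;2;13;10;38m[48;2;12;9;35m🬂[38;2;13;10;38m[48;2;12;9;35m🬂[0m
[38;2;11;8;32m[48;2;10;8;30m🬎[38;2;11;8;32m[48;2;10;8;30m🬎[38;2;11;8;32m[48;2;10;8;30m🬎[38;2;11;8;32m[48;2;10;8;30m🬎[38;2;11;8;32m[48;2;10;8;30m🬎[38;2;11;8;32m[48;2;10;8;30m🬎[38;2;11;8;32m[48;2;10;8;30m🬎[38;2;11;8;32m[48;2;10;8;30m🬎[38;2;11;8;32m[48;2;10;8;30m🬎[38;2;11;8;32m[48;2;10;8;30m🬎[38;2;11;8;32m[48;2;10;8;30m🬎[38;2;11;8;32m[48;2;10;8;30m🬎[0m
[38;2;10;7;28m[48;2;9;7;26m🬎[38;2;10;7;28m[48;2;9;7;26m🬎[38;2;10;7;28m[48;2;9;7;26m🬎[38;2;10;7;28m[48;2;9;7;26m🬎[38;2;9;7;28m[48;2;44;59;104m🬝[38;2;10;7;29m[48;2;52;70;123m🬀[38;2;40;53;94m[48;2;59;79;139m🬂[38;2;10;7;28m[48;2;48;65;114m🬊[38;2;10;7;28m[48;2;9;7;26m🬎[38;2;10;7;28m[48;2;9;7;26m🬎[38;2;10;7;28m[48;2;9;7;26m🬎[38;2;10;7;28m[48;2;9;7;26m🬎[0m
[38;2;9;6;25m[48;2;8;6;22m🬂[38;2;9;6;25m[48;2;8;6;22m🬂[38;2;9;6;25m[48;2;8;6;22m🬂[38;2;9;6;25m[48;2;8;6;22m🬂[38;2;49;66;117m[48;2;8;6;23m🬉[38;2;68;91;157m[48;2;60;81;142m▐[38;2;104;127;195m[48;2;67;89;155m🬄[38;2;54;73;129m[48;2;8;6;22m🬝[38;2;9;6;25m[48;2;8;6;22m🬂[38;2;9;6;25m[48;2;8;6;22m🬂[38;2;9;6;25m[48;2;8;6;22m🬂[38;2;9;6;25m[48;2;8;6;22m🬂[0m
[38;2;8;5;21m[48;2;7;5;18m🬂[38;2;8;5;21m[48;2;7;5;18m🬂[38;2;8;5;21m[48;2;7;5;18m🬂[38;2;8;5;21m[48;2;7;5;18m🬂[38;2;8;5;21m[48;2;7;5;18m🬂[38;2;54;72;126m[48;2;7;5;19m🬁[38;2;55;73;129m[48;2;7;5;18m🬂[38;2;8;5;21m[48;2;7;5;18m🬂[38;2;8;5;21m[48;2;7;5;18m🬂[38;2;8;5;21m[48;2;7;5;18m🬂[38;2;8;5;21m[48;2;7;5;18m🬂[38;2;8;5;21m[48;2;7;5;18m🬂[0m
[38;2;6;4;15m[48;2;6;4;14m🬎[38;2;6;4;15m[48;2;6;4;14m🬎[38;2;6;4;15m[48;2;6;4;14m🬎[38;2;6;4;15m[48;2;6;4;14m🬎[38;2;6;4;15m[48;2;6;4;14m🬎[38;2;6;4;15m[48;2;6;4;14m🬎[38;2;6;4;15m[48;2;6;4;14m🬎[38;2;6;4;15m[48;2;6;4;14m🬎[38;2;6;4;15m[48;2;6;4;14m🬎[38;2;6;4;15m[48;2;6;4;14m🬎[38;2;6;4;15m[48;2;6;4;14m🬎[38;2;6;4;15m[48;2;6;4;14m🬎[0m
</frame>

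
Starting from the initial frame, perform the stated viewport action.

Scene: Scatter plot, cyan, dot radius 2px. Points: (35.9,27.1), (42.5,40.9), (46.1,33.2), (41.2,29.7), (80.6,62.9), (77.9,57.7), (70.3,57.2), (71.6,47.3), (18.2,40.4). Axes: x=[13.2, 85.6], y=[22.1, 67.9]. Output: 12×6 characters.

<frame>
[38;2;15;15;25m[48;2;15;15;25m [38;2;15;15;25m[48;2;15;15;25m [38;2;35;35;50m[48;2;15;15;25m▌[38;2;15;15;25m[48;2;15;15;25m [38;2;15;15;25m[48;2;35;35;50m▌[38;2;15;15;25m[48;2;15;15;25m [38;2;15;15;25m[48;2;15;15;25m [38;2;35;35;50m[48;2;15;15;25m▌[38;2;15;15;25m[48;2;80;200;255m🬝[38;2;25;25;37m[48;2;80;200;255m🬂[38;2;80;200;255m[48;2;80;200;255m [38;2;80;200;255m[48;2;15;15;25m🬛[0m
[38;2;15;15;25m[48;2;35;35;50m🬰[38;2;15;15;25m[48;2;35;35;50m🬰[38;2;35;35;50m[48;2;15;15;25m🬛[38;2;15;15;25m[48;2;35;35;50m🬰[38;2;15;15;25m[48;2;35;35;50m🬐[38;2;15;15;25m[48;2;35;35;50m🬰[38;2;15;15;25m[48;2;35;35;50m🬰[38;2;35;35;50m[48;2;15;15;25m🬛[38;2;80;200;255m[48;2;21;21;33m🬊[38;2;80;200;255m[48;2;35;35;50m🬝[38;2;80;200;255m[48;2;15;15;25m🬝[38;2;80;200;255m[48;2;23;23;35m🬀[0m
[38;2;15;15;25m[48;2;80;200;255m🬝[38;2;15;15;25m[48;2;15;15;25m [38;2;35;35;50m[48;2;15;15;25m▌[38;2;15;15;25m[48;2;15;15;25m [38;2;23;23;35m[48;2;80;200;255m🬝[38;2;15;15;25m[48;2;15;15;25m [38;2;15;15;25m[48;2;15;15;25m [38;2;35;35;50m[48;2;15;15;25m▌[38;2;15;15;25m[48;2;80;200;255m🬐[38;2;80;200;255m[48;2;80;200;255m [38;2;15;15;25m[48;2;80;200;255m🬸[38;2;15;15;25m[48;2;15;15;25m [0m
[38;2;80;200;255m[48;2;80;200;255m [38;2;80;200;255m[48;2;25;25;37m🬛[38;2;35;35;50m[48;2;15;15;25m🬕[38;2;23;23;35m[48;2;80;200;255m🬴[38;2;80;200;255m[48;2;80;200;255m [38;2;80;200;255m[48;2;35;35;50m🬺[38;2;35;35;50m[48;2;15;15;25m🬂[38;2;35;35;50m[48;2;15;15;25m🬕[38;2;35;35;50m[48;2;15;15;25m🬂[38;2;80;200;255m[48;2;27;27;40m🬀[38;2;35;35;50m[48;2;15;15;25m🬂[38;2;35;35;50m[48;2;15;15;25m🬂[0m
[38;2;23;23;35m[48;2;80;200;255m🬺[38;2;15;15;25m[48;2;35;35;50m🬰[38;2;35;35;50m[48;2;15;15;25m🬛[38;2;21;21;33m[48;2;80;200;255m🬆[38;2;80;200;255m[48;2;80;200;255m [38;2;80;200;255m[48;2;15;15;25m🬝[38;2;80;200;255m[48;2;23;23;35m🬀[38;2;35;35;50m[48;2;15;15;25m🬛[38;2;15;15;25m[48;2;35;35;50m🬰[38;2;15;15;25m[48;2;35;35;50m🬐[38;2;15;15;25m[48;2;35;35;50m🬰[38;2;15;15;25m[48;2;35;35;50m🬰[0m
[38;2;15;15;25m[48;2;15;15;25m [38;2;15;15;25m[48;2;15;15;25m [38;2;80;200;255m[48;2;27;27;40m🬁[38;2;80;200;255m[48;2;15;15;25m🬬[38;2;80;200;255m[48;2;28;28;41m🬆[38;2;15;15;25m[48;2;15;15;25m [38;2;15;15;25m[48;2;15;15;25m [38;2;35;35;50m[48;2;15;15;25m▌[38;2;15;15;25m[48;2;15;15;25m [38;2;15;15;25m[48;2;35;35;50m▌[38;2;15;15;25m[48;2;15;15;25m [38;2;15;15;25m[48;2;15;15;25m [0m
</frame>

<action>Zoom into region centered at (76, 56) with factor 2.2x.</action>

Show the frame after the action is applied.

<frame>
[38;2;15;15;25m[48;2;15;15;25m [38;2;15;15;25m[48;2;15;15;25m [38;2;35;35;50m[48;2;15;15;25m▌[38;2;15;15;25m[48;2;15;15;25m [38;2;15;15;25m[48;2;35;35;50m▌[38;2;15;15;25m[48;2;15;15;25m [38;2;15;15;25m[48;2;80;200;255m🬆[38;2;80;200;255m[48;2;15;15;25m🬺[38;2;15;15;25m[48;2;80;200;255m🬬[38;2;15;15;25m[48;2;35;35;50m▌[38;2;15;15;25m[48;2;15;15;25m [38;2;15;15;25m[48;2;15;15;25m [0m
[38;2;15;15;25m[48;2;35;35;50m🬰[38;2;15;15;25m[48;2;35;35;50m🬰[38;2;35;35;50m[48;2;15;15;25m🬛[38;2;23;23;35m[48;2;80;200;255m🬝[38;2;15;15;25m[48;2;35;35;50m🬐[38;2;15;15;25m[48;2;35;35;50m🬰[38;2;25;25;37m[48;2;80;200;255m🬪[38;2;80;200;255m[48;2;28;28;41m🬆[38;2;15;15;25m[48;2;35;35;50m🬰[38;2;15;15;25m[48;2;35;35;50m🬐[38;2;15;15;25m[48;2;35;35;50m🬰[38;2;15;15;25m[48;2;35;35;50m🬰[0m
[38;2;15;15;25m[48;2;15;15;25m [38;2;15;15;25m[48;2;15;15;25m [38;2;27;27;40m[48;2;80;200;255m🬴[38;2;80;200;255m[48;2;80;200;255m [38;2;80;200;255m[48;2;35;35;50m🬛[38;2;15;15;25m[48;2;80;200;255m🬐[38;2;80;200;255m[48;2;80;200;255m [38;2;23;23;35m[48;2;80;200;255m🬸[38;2;15;15;25m[48;2;15;15;25m [38;2;15;15;25m[48;2;35;35;50m▌[38;2;15;15;25m[48;2;15;15;25m [38;2;15;15;25m[48;2;15;15;25m [0m
[38;2;35;35;50m[48;2;15;15;25m🬂[38;2;35;35;50m[48;2;15;15;25m🬂[38;2;35;35;50m[48;2;15;15;25m🬕[38;2;80;200;255m[48;2;19;19;30m🬁[38;2;35;35;50m[48;2;15;15;25m🬨[38;2;35;35;50m[48;2;15;15;25m🬂[38;2;80;200;255m[48;2;19;19;30m🬀[38;2;35;35;50m[48;2;15;15;25m🬕[38;2;35;35;50m[48;2;15;15;25m🬂[38;2;35;35;50m[48;2;15;15;25m🬨[38;2;35;35;50m[48;2;15;15;25m🬂[38;2;35;35;50m[48;2;15;15;25m🬂[0m
[38;2;15;15;25m[48;2;35;35;50m🬰[38;2;15;15;25m[48;2;35;35;50m🬰[38;2;35;35;50m[48;2;15;15;25m🬛[38;2;23;23;35m[48;2;80;200;255m🬝[38;2;28;28;41m[48;2;80;200;255m🬊[38;2;15;15;25m[48;2;35;35;50m🬰[38;2;15;15;25m[48;2;35;35;50m🬰[38;2;35;35;50m[48;2;15;15;25m🬛[38;2;15;15;25m[48;2;35;35;50m🬰[38;2;15;15;25m[48;2;35;35;50m🬐[38;2;15;15;25m[48;2;35;35;50m🬰[38;2;15;15;25m[48;2;35;35;50m🬰[0m
[38;2;15;15;25m[48;2;15;15;25m [38;2;15;15;25m[48;2;15;15;25m [38;2;35;35;50m[48;2;15;15;25m▌[38;2;80;200;255m[48;2;15;15;25m🬊[38;2;80;200;255m[48;2;35;35;50m🬝[38;2;80;200;255m[48;2;15;15;25m🬀[38;2;15;15;25m[48;2;15;15;25m [38;2;35;35;50m[48;2;15;15;25m▌[38;2;15;15;25m[48;2;15;15;25m [38;2;15;15;25m[48;2;35;35;50m▌[38;2;15;15;25m[48;2;15;15;25m [38;2;15;15;25m[48;2;15;15;25m [0m
</frame>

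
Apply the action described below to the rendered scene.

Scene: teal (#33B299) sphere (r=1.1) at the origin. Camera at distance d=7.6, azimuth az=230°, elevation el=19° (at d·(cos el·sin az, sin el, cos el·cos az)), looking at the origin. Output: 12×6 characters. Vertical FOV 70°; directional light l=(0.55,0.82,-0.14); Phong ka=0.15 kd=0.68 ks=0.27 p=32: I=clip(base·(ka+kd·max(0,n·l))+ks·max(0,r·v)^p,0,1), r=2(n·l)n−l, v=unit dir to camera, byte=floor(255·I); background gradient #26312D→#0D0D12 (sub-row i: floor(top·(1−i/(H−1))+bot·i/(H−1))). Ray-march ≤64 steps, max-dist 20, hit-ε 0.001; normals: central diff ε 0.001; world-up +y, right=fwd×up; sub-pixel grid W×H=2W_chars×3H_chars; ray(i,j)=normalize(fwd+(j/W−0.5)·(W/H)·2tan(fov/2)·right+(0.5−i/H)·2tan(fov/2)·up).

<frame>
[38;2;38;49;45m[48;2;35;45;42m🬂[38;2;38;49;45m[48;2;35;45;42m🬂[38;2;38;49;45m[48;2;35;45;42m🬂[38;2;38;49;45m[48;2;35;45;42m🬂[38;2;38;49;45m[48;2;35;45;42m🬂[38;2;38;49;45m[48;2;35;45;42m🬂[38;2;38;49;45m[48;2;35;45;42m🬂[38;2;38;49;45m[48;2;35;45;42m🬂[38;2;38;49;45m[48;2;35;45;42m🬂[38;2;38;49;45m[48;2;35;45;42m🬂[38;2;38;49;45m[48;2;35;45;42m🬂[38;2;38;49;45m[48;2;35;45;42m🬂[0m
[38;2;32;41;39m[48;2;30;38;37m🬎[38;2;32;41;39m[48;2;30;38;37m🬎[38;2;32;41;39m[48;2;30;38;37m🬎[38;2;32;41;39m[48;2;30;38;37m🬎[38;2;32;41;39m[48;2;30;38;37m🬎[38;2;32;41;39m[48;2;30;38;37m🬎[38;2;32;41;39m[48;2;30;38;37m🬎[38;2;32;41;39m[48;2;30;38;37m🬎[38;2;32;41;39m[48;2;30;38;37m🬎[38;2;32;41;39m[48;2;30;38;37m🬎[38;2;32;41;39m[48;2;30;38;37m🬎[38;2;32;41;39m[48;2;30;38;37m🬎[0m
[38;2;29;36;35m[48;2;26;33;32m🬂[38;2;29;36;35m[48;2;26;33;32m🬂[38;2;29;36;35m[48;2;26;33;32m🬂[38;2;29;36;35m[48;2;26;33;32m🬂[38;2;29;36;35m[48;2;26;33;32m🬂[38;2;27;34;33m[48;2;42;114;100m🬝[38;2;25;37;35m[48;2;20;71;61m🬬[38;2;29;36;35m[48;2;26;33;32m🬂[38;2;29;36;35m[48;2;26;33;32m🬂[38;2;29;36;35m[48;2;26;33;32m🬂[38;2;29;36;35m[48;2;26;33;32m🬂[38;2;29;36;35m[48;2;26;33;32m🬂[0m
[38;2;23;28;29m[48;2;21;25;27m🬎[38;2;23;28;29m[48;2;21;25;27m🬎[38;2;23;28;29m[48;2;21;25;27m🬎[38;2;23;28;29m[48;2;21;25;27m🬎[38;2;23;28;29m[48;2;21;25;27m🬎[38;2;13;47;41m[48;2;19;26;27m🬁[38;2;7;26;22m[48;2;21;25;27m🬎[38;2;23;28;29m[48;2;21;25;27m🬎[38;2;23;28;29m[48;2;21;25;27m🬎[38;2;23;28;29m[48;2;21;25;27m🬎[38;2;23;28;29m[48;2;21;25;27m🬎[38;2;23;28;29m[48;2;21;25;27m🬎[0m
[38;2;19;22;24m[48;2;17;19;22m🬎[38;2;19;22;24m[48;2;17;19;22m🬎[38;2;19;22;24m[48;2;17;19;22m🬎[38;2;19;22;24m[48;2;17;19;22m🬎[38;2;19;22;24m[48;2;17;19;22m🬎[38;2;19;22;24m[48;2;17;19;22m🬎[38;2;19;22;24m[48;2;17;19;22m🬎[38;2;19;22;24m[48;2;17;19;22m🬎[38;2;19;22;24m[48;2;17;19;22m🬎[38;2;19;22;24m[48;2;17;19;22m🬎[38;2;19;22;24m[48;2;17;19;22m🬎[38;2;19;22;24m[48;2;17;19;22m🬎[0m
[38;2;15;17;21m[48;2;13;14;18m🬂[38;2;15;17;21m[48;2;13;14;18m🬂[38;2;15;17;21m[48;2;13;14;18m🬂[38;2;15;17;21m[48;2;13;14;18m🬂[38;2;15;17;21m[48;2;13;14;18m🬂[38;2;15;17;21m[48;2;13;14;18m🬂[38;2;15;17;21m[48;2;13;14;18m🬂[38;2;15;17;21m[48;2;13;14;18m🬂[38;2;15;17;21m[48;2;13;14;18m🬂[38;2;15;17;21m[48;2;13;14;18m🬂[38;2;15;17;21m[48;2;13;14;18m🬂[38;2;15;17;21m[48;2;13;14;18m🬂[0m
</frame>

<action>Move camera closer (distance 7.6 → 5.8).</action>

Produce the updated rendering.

<frame>
[38;2;38;49;45m[48;2;35;45;42m🬂[38;2;38;49;45m[48;2;35;45;42m🬂[38;2;38;49;45m[48;2;35;45;42m🬂[38;2;38;49;45m[48;2;35;45;42m🬂[38;2;38;49;45m[48;2;35;45;42m🬂[38;2;38;49;45m[48;2;35;45;42m🬂[38;2;38;49;45m[48;2;35;45;42m🬂[38;2;38;49;45m[48;2;35;45;42m🬂[38;2;38;49;45m[48;2;35;45;42m🬂[38;2;38;49;45m[48;2;35;45;42m🬂[38;2;38;49;45m[48;2;35;45;42m🬂[38;2;38;49;45m[48;2;35;45;42m🬂[0m
[38;2;32;41;39m[48;2;30;38;37m🬎[38;2;32;41;39m[48;2;30;38;37m🬎[38;2;32;41;39m[48;2;30;38;37m🬎[38;2;32;41;39m[48;2;30;38;37m🬎[38;2;32;41;39m[48;2;30;38;37m🬎[38;2;32;41;39m[48;2;30;38;37m🬎[38;2;32;41;39m[48;2;30;38;37m🬎[38;2;32;41;39m[48;2;30;38;37m🬎[38;2;32;41;39m[48;2;30;38;37m🬎[38;2;32;41;39m[48;2;30;38;37m🬎[38;2;32;41;39m[48;2;30;38;37m🬎[38;2;32;41;39m[48;2;30;38;37m🬎[0m
[38;2;29;36;35m[48;2;26;33;32m🬂[38;2;29;36;35m[48;2;26;33;32m🬂[38;2;29;36;35m[48;2;26;33;32m🬂[38;2;29;36;35m[48;2;26;33;32m🬂[38;2;29;36;35m[48;2;26;33;32m🬂[38;2;26;45;42m[48;2;32;113;97m🬥[38;2;26;90;77m[48;2;21;42;38m🬋[38;2;27;34;33m[48;2;7;26;22m🬬[38;2;29;36;35m[48;2;26;33;32m🬂[38;2;29;36;35m[48;2;26;33;32m🬂[38;2;29;36;35m[48;2;26;33;32m🬂[38;2;29;36;35m[48;2;26;33;32m🬂[0m
[38;2;23;28;29m[48;2;21;25;27m🬎[38;2;23;28;29m[48;2;21;25;27m🬎[38;2;23;28;29m[48;2;21;25;27m🬎[38;2;23;28;29m[48;2;21;25;27m🬎[38;2;23;28;29m[48;2;21;25;27m🬎[38;2;17;62;53m[48;2;10;28;25m🬀[38;2;7;26;22m[48;2;7;26;22m [38;2;7;26;22m[48;2;22;26;28m🬄[38;2;23;28;29m[48;2;21;25;27m🬎[38;2;23;28;29m[48;2;21;25;27m🬎[38;2;23;28;29m[48;2;21;25;27m🬎[38;2;23;28;29m[48;2;21;25;27m🬎[0m
[38;2;19;22;24m[48;2;17;19;22m🬎[38;2;19;22;24m[48;2;17;19;22m🬎[38;2;19;22;24m[48;2;17;19;22m🬎[38;2;19;22;24m[48;2;17;19;22m🬎[38;2;19;22;24m[48;2;17;19;22m🬎[38;2;19;22;24m[48;2;17;19;22m🬎[38;2;19;22;24m[48;2;17;19;22m🬎[38;2;19;22;24m[48;2;17;19;22m🬎[38;2;19;22;24m[48;2;17;19;22m🬎[38;2;19;22;24m[48;2;17;19;22m🬎[38;2;19;22;24m[48;2;17;19;22m🬎[38;2;19;22;24m[48;2;17;19;22m🬎[0m
[38;2;15;17;21m[48;2;13;14;18m🬂[38;2;15;17;21m[48;2;13;14;18m🬂[38;2;15;17;21m[48;2;13;14;18m🬂[38;2;15;17;21m[48;2;13;14;18m🬂[38;2;15;17;21m[48;2;13;14;18m🬂[38;2;15;17;21m[48;2;13;14;18m🬂[38;2;15;17;21m[48;2;13;14;18m🬂[38;2;15;17;21m[48;2;13;14;18m🬂[38;2;15;17;21m[48;2;13;14;18m🬂[38;2;15;17;21m[48;2;13;14;18m🬂[38;2;15;17;21m[48;2;13;14;18m🬂[38;2;15;17;21m[48;2;13;14;18m🬂[0m
</frame>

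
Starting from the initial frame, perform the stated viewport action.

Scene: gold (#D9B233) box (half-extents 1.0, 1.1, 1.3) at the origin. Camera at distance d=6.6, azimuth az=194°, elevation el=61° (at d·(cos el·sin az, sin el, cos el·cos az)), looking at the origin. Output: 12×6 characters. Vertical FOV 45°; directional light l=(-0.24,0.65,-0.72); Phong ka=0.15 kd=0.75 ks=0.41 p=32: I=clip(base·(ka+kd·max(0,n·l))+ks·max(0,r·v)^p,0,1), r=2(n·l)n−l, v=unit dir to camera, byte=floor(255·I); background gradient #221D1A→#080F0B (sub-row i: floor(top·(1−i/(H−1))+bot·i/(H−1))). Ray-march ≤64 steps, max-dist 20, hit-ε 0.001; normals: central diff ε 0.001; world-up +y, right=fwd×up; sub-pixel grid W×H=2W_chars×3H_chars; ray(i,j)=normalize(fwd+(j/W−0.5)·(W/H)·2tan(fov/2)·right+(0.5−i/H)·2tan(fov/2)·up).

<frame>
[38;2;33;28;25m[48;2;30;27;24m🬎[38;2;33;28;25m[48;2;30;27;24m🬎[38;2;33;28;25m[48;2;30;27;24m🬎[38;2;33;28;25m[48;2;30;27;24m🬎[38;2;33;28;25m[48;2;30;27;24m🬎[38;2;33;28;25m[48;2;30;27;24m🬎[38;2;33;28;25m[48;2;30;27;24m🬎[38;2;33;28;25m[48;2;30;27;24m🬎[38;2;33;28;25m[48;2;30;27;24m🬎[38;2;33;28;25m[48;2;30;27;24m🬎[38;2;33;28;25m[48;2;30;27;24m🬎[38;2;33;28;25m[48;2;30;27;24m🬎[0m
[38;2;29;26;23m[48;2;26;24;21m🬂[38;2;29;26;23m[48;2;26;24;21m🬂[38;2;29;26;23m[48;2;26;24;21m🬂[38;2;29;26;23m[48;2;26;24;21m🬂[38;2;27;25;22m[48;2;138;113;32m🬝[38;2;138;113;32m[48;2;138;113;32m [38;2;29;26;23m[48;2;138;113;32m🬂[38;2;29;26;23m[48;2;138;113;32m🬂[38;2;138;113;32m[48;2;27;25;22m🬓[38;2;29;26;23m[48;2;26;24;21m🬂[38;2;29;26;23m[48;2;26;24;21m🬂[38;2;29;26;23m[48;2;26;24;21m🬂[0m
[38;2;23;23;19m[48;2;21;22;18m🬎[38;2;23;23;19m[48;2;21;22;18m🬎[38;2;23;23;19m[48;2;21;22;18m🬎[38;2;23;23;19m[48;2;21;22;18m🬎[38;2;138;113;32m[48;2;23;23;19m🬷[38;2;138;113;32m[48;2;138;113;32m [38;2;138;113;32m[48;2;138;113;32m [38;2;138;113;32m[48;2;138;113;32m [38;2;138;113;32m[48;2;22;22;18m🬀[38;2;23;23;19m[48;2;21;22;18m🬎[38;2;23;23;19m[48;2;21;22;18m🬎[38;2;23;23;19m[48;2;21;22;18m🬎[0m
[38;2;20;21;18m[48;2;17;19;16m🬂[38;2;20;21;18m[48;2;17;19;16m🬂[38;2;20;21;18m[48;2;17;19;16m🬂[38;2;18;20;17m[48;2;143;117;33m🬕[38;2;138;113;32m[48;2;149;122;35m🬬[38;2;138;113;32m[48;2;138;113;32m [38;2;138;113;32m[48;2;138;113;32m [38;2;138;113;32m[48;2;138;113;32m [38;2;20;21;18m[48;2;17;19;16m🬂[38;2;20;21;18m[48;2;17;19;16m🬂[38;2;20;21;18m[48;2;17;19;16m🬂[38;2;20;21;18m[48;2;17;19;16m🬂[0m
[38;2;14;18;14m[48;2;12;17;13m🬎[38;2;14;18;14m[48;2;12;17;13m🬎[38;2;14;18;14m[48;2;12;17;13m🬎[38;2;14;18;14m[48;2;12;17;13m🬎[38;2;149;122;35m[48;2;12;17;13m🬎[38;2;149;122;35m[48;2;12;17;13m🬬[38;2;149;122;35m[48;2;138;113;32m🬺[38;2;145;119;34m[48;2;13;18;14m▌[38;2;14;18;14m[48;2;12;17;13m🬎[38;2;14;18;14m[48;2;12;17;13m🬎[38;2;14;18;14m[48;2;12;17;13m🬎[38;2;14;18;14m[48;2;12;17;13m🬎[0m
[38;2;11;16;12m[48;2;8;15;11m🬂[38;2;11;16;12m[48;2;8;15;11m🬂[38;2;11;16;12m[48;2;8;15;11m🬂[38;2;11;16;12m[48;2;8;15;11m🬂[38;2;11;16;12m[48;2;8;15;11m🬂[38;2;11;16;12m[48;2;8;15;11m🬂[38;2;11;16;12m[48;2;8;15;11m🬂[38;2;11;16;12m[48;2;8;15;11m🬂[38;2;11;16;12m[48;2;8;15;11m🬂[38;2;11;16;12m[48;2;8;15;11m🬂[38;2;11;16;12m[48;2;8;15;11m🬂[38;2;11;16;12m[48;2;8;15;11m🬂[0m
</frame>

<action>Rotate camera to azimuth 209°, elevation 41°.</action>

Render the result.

<frame>
[38;2;33;28;25m[48;2;30;27;24m🬎[38;2;33;28;25m[48;2;30;27;24m🬎[38;2;33;28;25m[48;2;30;27;24m🬎[38;2;33;28;25m[48;2;30;27;24m🬎[38;2;33;28;25m[48;2;30;27;24m🬎[38;2;33;28;25m[48;2;30;27;24m🬎[38;2;33;28;25m[48;2;30;27;24m🬎[38;2;33;28;25m[48;2;30;27;24m🬎[38;2;33;28;25m[48;2;30;27;24m🬎[38;2;33;28;25m[48;2;30;27;24m🬎[38;2;33;28;25m[48;2;30;27;24m🬎[38;2;33;28;25m[48;2;30;27;24m🬎[0m
[38;2;29;26;23m[48;2;26;24;21m🬂[38;2;29;26;23m[48;2;26;24;21m🬂[38;2;29;26;23m[48;2;26;24;21m🬂[38;2;29;26;23m[48;2;26;24;21m🬂[38;2;27;25;22m[48;2;138;113;32m🬝[38;2;28;25;22m[48;2;138;113;32m🬆[38;2;29;26;23m[48;2;138;113;32m🬂[38;2;138;113;32m[48;2;28;25;22m🬱[38;2;36;32;21m[48;2;138;113;32m🬬[38;2;29;26;23m[48;2;26;24;21m🬂[38;2;29;26;23m[48;2;26;24;21m🬂[38;2;29;26;23m[48;2;26;24;21m🬂[0m
[38;2;23;23;19m[48;2;21;22;18m🬎[38;2;23;23;19m[48;2;21;22;18m🬎[38;2;23;23;19m[48;2;21;22;18m🬎[38;2;23;23;19m[48;2;143;117;33m🬕[38;2;138;113;32m[48;2;138;113;32m [38;2;138;113;32m[48;2;138;113;32m [38;2;138;113;32m[48;2;138;113;32m [38;2;138;113;32m[48;2;71;58;16m🬝[38;2;138;113;32m[48;2;42;37;17m🬀[38;2;23;23;19m[48;2;21;22;18m🬎[38;2;23;23;19m[48;2;21;22;18m🬎[38;2;23;23;19m[48;2;21;22;18m🬎[0m
[38;2;20;21;18m[48;2;17;19;16m🬂[38;2;20;21;18m[48;2;17;19;16m🬂[38;2;20;21;18m[48;2;17;19;16m🬂[38;2;149;122;35m[48;2;18;20;17m▐[38;2;149;122;35m[48;2;149;122;35m [38;2;149;122;35m[48;2;138;113;32m🬺[38;2;138;113;32m[48;2;149;122;35m🬊[38;2;71;58;16m[48;2;71;58;16m [38;2;71;58;16m[48;2;18;19;16m🬄[38;2;20;21;18m[48;2;17;19;16m🬂[38;2;20;21;18m[48;2;17;19;16m🬂[38;2;20;21;18m[48;2;17;19;16m🬂[0m
[38;2;14;18;14m[48;2;12;17;13m🬎[38;2;14;18;14m[48;2;12;17;13m🬎[38;2;14;18;14m[48;2;12;17;13m🬎[38;2;149;122;35m[48;2;13;17;13m🬁[38;2;149;122;35m[48;2;12;17;13m🬎[38;2;149;122;35m[48;2;149;122;35m [38;2;150;123;35m[48;2;71;58;16m🬝[38;2;71;58;16m[48;2;12;17;13m🬆[38;2;14;18;14m[48;2;12;17;13m🬎[38;2;14;18;14m[48;2;12;17;13m🬎[38;2;14;18;14m[48;2;12;17;13m🬎[38;2;14;18;14m[48;2;12;17;13m🬎[0m
[38;2;11;16;12m[48;2;8;15;11m🬂[38;2;11;16;12m[48;2;8;15;11m🬂[38;2;11;16;12m[48;2;8;15;11m🬂[38;2;11;16;12m[48;2;8;15;11m🬂[38;2;11;16;12m[48;2;8;15;11m🬂[38;2;11;16;12m[48;2;8;15;11m🬂[38;2;149;122;35m[48;2;21;23;12m🬀[38;2;11;16;12m[48;2;8;15;11m🬂[38;2;11;16;12m[48;2;8;15;11m🬂[38;2;11;16;12m[48;2;8;15;11m🬂[38;2;11;16;12m[48;2;8;15;11m🬂[38;2;11;16;12m[48;2;8;15;11m🬂[0m
</frame>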